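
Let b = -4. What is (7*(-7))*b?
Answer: 196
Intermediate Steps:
(7*(-7))*b = (7*(-7))*(-4) = -49*(-4) = 196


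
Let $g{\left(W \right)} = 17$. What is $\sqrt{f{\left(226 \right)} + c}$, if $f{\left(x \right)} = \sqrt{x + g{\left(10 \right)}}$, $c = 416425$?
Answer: $\sqrt{416425 + 9 \sqrt{3}} \approx 645.32$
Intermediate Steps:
$f{\left(x \right)} = \sqrt{17 + x}$ ($f{\left(x \right)} = \sqrt{x + 17} = \sqrt{17 + x}$)
$\sqrt{f{\left(226 \right)} + c} = \sqrt{\sqrt{17 + 226} + 416425} = \sqrt{\sqrt{243} + 416425} = \sqrt{9 \sqrt{3} + 416425} = \sqrt{416425 + 9 \sqrt{3}}$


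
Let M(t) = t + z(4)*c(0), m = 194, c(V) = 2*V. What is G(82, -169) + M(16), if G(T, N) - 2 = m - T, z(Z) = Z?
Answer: 130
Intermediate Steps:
G(T, N) = 196 - T (G(T, N) = 2 + (194 - T) = 196 - T)
M(t) = t (M(t) = t + 4*(2*0) = t + 4*0 = t + 0 = t)
G(82, -169) + M(16) = (196 - 1*82) + 16 = (196 - 82) + 16 = 114 + 16 = 130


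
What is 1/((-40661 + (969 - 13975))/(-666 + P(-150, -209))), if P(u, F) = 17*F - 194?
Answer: 1471/17889 ≈ 0.082229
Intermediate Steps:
P(u, F) = -194 + 17*F
1/((-40661 + (969 - 13975))/(-666 + P(-150, -209))) = 1/((-40661 + (969 - 13975))/(-666 + (-194 + 17*(-209)))) = 1/((-40661 - 13006)/(-666 + (-194 - 3553))) = 1/(-53667/(-666 - 3747)) = 1/(-53667/(-4413)) = 1/(-53667*(-1/4413)) = 1/(17889/1471) = 1471/17889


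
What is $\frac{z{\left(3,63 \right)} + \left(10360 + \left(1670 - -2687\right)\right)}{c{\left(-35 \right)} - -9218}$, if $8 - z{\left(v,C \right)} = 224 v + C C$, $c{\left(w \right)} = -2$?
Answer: $\frac{2521}{2304} \approx 1.0942$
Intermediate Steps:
$z{\left(v,C \right)} = 8 - C^{2} - 224 v$ ($z{\left(v,C \right)} = 8 - \left(224 v + C C\right) = 8 - \left(224 v + C^{2}\right) = 8 - \left(C^{2} + 224 v\right) = 8 - C^{2} - 224 v$)
$\frac{z{\left(3,63 \right)} + \left(10360 + \left(1670 - -2687\right)\right)}{c{\left(-35 \right)} - -9218} = \frac{\left(8 - 63^{2} - 672\right) + \left(10360 + \left(1670 - -2687\right)\right)}{-2 - -9218} = \frac{\left(8 - 3969 - 672\right) + \left(10360 + \left(1670 + 2687\right)\right)}{-2 + \left(-3280 + 12498\right)} = \frac{\left(8 - 3969 - 672\right) + \left(10360 + 4357\right)}{-2 + 9218} = \frac{-4633 + 14717}{9216} = 10084 \cdot \frac{1}{9216} = \frac{2521}{2304}$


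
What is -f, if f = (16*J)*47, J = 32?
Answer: -24064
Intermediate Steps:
f = 24064 (f = (16*32)*47 = 512*47 = 24064)
-f = -1*24064 = -24064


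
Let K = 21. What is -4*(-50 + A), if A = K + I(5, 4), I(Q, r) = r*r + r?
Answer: 36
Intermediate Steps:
I(Q, r) = r + r**2 (I(Q, r) = r**2 + r = r + r**2)
A = 41 (A = 21 + 4*(1 + 4) = 21 + 4*5 = 21 + 20 = 41)
-4*(-50 + A) = -4*(-50 + 41) = -4*(-9) = 36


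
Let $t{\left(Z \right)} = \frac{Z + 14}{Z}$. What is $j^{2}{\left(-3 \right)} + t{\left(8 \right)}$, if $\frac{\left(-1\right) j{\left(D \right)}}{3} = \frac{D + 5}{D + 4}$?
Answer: $\frac{155}{4} \approx 38.75$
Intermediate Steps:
$t{\left(Z \right)} = \frac{14 + Z}{Z}$
$j{\left(D \right)} = - \frac{3 \left(5 + D\right)}{4 + D}$ ($j{\left(D \right)} = - 3 \frac{D + 5}{D + 4} = - 3 \frac{5 + D}{4 + D} = - \frac{3 \left(5 + D\right)}{4 + D}$)
$j^{2}{\left(-3 \right)} + t{\left(8 \right)} = \left(\frac{3 \left(-5 - -3\right)}{4 - 3}\right)^{2} + \frac{14 + 8}{8} = \left(\frac{3 \left(-5 + 3\right)}{1}\right)^{2} + \frac{1}{8} \cdot 22 = \left(3 \cdot 1 \left(-2\right)\right)^{2} + \frac{11}{4} = \left(-6\right)^{2} + \frac{11}{4} = 36 + \frac{11}{4} = \frac{155}{4}$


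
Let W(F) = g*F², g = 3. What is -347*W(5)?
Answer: -26025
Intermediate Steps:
W(F) = 3*F²
-347*W(5) = -1041*5² = -1041*25 = -347*75 = -26025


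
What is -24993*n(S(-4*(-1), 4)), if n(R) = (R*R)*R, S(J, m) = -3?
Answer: 674811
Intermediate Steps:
n(R) = R³ (n(R) = R²*R = R³)
-24993*n(S(-4*(-1), 4)) = -24993*(-3)³ = -24993*(-27) = 674811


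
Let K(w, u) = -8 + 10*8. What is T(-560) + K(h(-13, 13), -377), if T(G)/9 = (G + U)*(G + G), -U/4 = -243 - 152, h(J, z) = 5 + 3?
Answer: -10281528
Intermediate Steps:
h(J, z) = 8
U = 1580 (U = -4*(-243 - 152) = -4*(-395) = 1580)
K(w, u) = 72 (K(w, u) = -8 + 80 = 72)
T(G) = 18*G*(1580 + G) (T(G) = 9*((G + 1580)*(G + G)) = 9*((1580 + G)*(2*G)) = 9*(2*G*(1580 + G)) = 18*G*(1580 + G))
T(-560) + K(h(-13, 13), -377) = 18*(-560)*(1580 - 560) + 72 = 18*(-560)*1020 + 72 = -10281600 + 72 = -10281528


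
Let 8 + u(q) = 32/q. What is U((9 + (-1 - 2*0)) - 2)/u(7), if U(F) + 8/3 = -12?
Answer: 77/18 ≈ 4.2778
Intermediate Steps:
U(F) = -44/3 (U(F) = -8/3 - 12 = -44/3)
u(q) = -8 + 32/q
U((9 + (-1 - 2*0)) - 2)/u(7) = -44/(3*(-8 + 32/7)) = -44/(3*(-24/7)) = -44/3*(-7/24) = 77/18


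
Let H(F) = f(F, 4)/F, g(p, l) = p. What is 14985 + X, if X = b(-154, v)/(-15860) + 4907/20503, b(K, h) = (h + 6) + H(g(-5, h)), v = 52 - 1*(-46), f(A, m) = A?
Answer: 139224620243/9290788 ≈ 14985.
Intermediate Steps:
H(F) = 1 (H(F) = F/F = 1)
v = 98 (v = 52 + 46 = 98)
b(K, h) = 7 + h (b(K, h) = (h + 6) + 1 = (6 + h) + 1 = 7 + h)
X = 2162063/9290788 (X = (7 + 98)/(-15860) + 4907/20503 = 105*(-1/15860) + 4907*(1/20503) = -21/3172 + 701/2929 = 2162063/9290788 ≈ 0.23271)
14985 + X = 14985 + 2162063/9290788 = 139224620243/9290788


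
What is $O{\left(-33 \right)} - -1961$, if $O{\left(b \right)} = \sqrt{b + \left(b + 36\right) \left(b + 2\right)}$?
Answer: $1961 + 3 i \sqrt{14} \approx 1961.0 + 11.225 i$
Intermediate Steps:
$O{\left(b \right)} = \sqrt{b + \left(2 + b\right) \left(36 + b\right)}$ ($O{\left(b \right)} = \sqrt{b + \left(36 + b\right) \left(2 + b\right)} = \sqrt{b + \left(2 + b\right) \left(36 + b\right)}$)
$O{\left(-33 \right)} - -1961 = \sqrt{72 + \left(-33\right)^{2} + 39 \left(-33\right)} - -1961 = \sqrt{72 + 1089 - 1287} + 1961 = \sqrt{-126} + 1961 = 3 i \sqrt{14} + 1961 = 1961 + 3 i \sqrt{14}$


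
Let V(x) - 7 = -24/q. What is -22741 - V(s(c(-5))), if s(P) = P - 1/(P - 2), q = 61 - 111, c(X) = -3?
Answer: -568712/25 ≈ -22748.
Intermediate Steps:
q = -50
s(P) = P - 1/(-2 + P)
V(x) = 187/25 (V(x) = 7 - 24/(-50) = 7 - 24*(-1/50) = 7 + 12/25 = 187/25)
-22741 - V(s(c(-5))) = -22741 - 1*187/25 = -22741 - 187/25 = -568712/25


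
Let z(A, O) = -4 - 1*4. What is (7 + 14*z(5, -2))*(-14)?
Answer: 1470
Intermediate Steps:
z(A, O) = -8 (z(A, O) = -4 - 4 = -8)
(7 + 14*z(5, -2))*(-14) = (7 + 14*(-8))*(-14) = (7 - 112)*(-14) = -105*(-14) = 1470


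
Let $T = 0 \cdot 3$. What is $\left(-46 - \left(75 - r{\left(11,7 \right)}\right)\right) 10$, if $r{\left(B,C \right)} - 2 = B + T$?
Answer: $-1080$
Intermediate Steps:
$T = 0$
$r{\left(B,C \right)} = 2 + B$ ($r{\left(B,C \right)} = 2 + \left(B + 0\right) = 2 + B$)
$\left(-46 - \left(75 - r{\left(11,7 \right)}\right)\right) 10 = \left(-46 - \left(75 - \left(2 + 11\right)\right)\right) 10 = \left(-46 - \left(75 - 13\right)\right) 10 = \left(-46 - 62\right) 10 = \left(-108\right) 10 = -1080$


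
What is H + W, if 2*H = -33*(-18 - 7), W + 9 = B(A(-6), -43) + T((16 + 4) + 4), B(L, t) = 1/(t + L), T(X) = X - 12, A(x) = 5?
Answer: 7894/19 ≈ 415.47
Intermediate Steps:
T(X) = -12 + X
B(L, t) = 1/(L + t)
W = 113/38 (W = -9 + (1/(5 - 43) + (-12 + ((16 + 4) + 4))) = -9 + (1/(-38) + (-12 + (20 + 4))) = -9 + (-1/38 + (-12 + 24)) = -9 + (-1/38 + 12) = -9 + 455/38 = 113/38 ≈ 2.9737)
H = 825/2 (H = (-33*(-18 - 7))/2 = (-33*(-25))/2 = (½)*825 = 825/2 ≈ 412.50)
H + W = 825/2 + 113/38 = 7894/19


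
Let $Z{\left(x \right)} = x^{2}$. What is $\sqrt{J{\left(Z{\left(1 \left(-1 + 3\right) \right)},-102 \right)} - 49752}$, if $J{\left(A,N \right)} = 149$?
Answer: $i \sqrt{49603} \approx 222.72 i$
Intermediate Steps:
$\sqrt{J{\left(Z{\left(1 \left(-1 + 3\right) \right)},-102 \right)} - 49752} = \sqrt{149 - 49752} = \sqrt{-49603} = i \sqrt{49603}$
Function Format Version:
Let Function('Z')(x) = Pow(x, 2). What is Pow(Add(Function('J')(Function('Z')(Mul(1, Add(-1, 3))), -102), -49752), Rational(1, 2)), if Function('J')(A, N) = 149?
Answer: Mul(I, Pow(49603, Rational(1, 2))) ≈ Mul(222.72, I)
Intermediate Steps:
Pow(Add(Function('J')(Function('Z')(Mul(1, Add(-1, 3))), -102), -49752), Rational(1, 2)) = Pow(Add(149, -49752), Rational(1, 2)) = Pow(-49603, Rational(1, 2)) = Mul(I, Pow(49603, Rational(1, 2)))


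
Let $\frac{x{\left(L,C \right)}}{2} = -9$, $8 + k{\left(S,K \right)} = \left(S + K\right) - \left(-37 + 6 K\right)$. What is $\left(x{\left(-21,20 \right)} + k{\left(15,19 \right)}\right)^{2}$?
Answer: $4761$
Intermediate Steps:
$k{\left(S,K \right)} = 29 + S - 5 K$ ($k{\left(S,K \right)} = -8 - \left(-37 - S + 5 K\right) = -8 + \left(37 + S - 5 K\right) = 29 + S - 5 K$)
$x{\left(L,C \right)} = -18$ ($x{\left(L,C \right)} = 2 \left(-9\right) = -18$)
$\left(x{\left(-21,20 \right)} + k{\left(15,19 \right)}\right)^{2} = \left(-18 + \left(29 + 15 - 95\right)\right)^{2} = \left(-18 - 51\right)^{2} = \left(-69\right)^{2} = 4761$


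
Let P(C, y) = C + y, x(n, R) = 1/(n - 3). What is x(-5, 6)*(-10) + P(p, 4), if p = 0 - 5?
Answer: 1/4 ≈ 0.25000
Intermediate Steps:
p = -5
x(n, R) = 1/(-3 + n)
x(-5, 6)*(-10) + P(p, 4) = -10/(-3 - 5) + (-5 + 4) = -10/(-8) - 1 = -1/8*(-10) - 1 = 5/4 - 1 = 1/4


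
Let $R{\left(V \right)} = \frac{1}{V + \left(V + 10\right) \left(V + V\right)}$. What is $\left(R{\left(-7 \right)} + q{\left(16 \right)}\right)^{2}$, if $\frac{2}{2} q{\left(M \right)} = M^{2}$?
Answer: $\frac{157326849}{2401} \approx 65526.0$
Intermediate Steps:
$R{\left(V \right)} = \frac{1}{V + 2 V \left(10 + V\right)}$ ($R{\left(V \right)} = \frac{1}{V + \left(10 + V\right) 2 V} = \frac{1}{V + 2 V \left(10 + V\right)}$)
$q{\left(M \right)} = M^{2}$
$\left(R{\left(-7 \right)} + q{\left(16 \right)}\right)^{2} = \left(\frac{1}{\left(-7\right) \left(21 + 2 \left(-7\right)\right)} + 16^{2}\right)^{2} = \left(- \frac{1}{7 \left(21 - 14\right)} + 256\right)^{2} = \left(- \frac{1}{7 \cdot 7} + 256\right)^{2} = \left(\left(- \frac{1}{7}\right) \frac{1}{7} + 256\right)^{2} = \left(- \frac{1}{49} + 256\right)^{2} = \left(\frac{12543}{49}\right)^{2} = \frac{157326849}{2401}$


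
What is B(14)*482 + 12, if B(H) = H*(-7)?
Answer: -47224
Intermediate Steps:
B(H) = -7*H
B(14)*482 + 12 = -7*14*482 + 12 = -98*482 + 12 = -47236 + 12 = -47224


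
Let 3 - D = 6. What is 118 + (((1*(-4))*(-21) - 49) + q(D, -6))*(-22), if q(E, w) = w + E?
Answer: -454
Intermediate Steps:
D = -3 (D = 3 - 1*6 = 3 - 6 = -3)
q(E, w) = E + w
118 + (((1*(-4))*(-21) - 49) + q(D, -6))*(-22) = 118 + (((1*(-4))*(-21) - 49) + (-3 - 6))*(-22) = 118 + ((-4*(-21) - 49) - 9)*(-22) = 118 + ((84 - 49) - 9)*(-22) = 118 + (35 - 9)*(-22) = 118 + 26*(-22) = 118 - 572 = -454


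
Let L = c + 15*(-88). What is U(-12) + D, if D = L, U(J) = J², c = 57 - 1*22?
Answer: -1141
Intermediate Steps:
c = 35 (c = 57 - 22 = 35)
L = -1285 (L = 35 + 15*(-88) = 35 - 1320 = -1285)
D = -1285
U(-12) + D = (-12)² - 1285 = 144 - 1285 = -1141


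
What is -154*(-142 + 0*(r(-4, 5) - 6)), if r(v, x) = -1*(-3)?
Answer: 21868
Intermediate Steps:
r(v, x) = 3
-154*(-142 + 0*(r(-4, 5) - 6)) = -154*(-142 + 0*(3 - 6)) = -154*(-142 + 0*(-3)) = -154*(-142 + 0) = -154*(-142) = 21868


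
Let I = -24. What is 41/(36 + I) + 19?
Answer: 269/12 ≈ 22.417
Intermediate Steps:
41/(36 + I) + 19 = 41/(36 - 24) + 19 = 41/12 + 19 = 269/12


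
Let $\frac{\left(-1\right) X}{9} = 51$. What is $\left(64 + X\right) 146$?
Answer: $-57670$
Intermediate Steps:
$X = -459$ ($X = \left(-9\right) 51 = -459$)
$\left(64 + X\right) 146 = \left(64 - 459\right) 146 = \left(-395\right) 146 = -57670$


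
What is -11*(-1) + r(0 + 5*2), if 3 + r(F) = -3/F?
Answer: 77/10 ≈ 7.7000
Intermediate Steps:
r(F) = -3 - 3/F
-11*(-1) + r(0 + 5*2) = -11*(-1) + (-3 - 3/(0 + 5*2)) = 11 + (-3 - 3/(0 + 10)) = 11 + (-3 - 3/10) = 11 - 33/10 = 77/10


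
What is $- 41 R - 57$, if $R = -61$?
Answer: $2444$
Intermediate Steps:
$- 41 R - 57 = \left(-41\right) \left(-61\right) - 57 = 2501 - 57 = 2444$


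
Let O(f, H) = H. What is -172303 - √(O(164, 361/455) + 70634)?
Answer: -172303 - √14623168105/455 ≈ -1.7257e+5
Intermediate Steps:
-172303 - √(O(164, 361/455) + 70634) = -172303 - √(361/455 + 70634) = -172303 - √(32138831/455) = -172303 - √14623168105/455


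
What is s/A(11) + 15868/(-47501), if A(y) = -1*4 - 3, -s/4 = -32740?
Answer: -6220842036/332507 ≈ -18709.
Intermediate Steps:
s = 130960 (s = -4*(-32740) = 130960)
A(y) = -7 (A(y) = -4 - 3 = -7)
s/A(11) + 15868/(-47501) = 130960/(-7) + 15868/(-47501) = 130960*(-⅐) + 15868*(-1/47501) = -130960/7 - 15868/47501 = -6220842036/332507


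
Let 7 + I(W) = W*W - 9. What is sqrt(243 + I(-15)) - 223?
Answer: -223 + 2*sqrt(113) ≈ -201.74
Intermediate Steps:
I(W) = -16 + W**2 (I(W) = -7 + (W*W - 9) = -7 + (W**2 - 9) = -7 + (-9 + W**2) = -16 + W**2)
sqrt(243 + I(-15)) - 223 = sqrt(243 + (-16 + (-15)**2)) - 223 = sqrt(243 + (-16 + 225)) - 223 = sqrt(243 + 209) - 223 = sqrt(452) - 223 = 2*sqrt(113) - 223 = -223 + 2*sqrt(113)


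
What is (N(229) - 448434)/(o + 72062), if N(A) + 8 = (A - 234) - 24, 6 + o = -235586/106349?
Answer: -47694442379/7662847958 ≈ -6.2241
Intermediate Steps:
o = -873680/106349 (o = -6 - 235586/106349 = -873680/106349 ≈ -8.2152)
N(A) = -266 + A (N(A) = -8 + ((A - 234) - 24) = -8 + ((-234 + A) - 24) = -8 + (-258 + A) = -266 + A)
(N(229) - 448434)/(o + 72062) = ((-266 + 229) - 448434)/(-873680/106349 + 72062) = (-37 - 448434)/(7662847958/106349) = -448471*106349/7662847958 = -47694442379/7662847958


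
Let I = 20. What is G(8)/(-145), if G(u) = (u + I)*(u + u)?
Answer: -448/145 ≈ -3.0897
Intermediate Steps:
G(u) = 2*u*(20 + u) (G(u) = (u + 20)*(u + u) = (20 + u)*(2*u) = 2*u*(20 + u))
G(8)/(-145) = (2*8*(20 + 8))/(-145) = (2*8*28)*(-1/145) = 448*(-1/145) = -448/145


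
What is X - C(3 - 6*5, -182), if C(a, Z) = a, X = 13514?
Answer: 13541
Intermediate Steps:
X - C(3 - 6*5, -182) = 13514 - (3 - 6*5) = 13514 - (3 - 30) = 13514 - 1*(-27) = 13514 + 27 = 13541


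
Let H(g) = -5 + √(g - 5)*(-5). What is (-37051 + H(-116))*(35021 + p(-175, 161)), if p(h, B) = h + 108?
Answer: -1295255424 - 1922470*I ≈ -1.2953e+9 - 1.9225e+6*I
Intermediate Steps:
p(h, B) = 108 + h
H(g) = -5 - 5*√(-5 + g) (H(g) = -5 + √(-5 + g)*(-5) = -5 - 5*√(-5 + g))
(-37051 + H(-116))*(35021 + p(-175, 161)) = (-37051 + (-5 - 5*√(-5 - 116)))*(35021 + (108 - 175)) = (-37051 + (-5 - 55*I))*(35021 - 67) = (-37051 + (-5 - 55*I))*34954 = (-37056 - 55*I)*34954 = -1295255424 - 1922470*I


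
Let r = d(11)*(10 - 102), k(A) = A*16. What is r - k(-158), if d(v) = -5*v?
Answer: 7588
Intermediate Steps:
k(A) = 16*A
r = 5060 (r = (-5*11)*(10 - 102) = -55*(-92) = 5060)
r - k(-158) = 5060 - 16*(-158) = 5060 - 1*(-2528) = 5060 + 2528 = 7588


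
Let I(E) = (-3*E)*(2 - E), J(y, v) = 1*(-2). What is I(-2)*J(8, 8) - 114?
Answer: -162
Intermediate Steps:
J(y, v) = -2
I(E) = -3*E*(2 - E)
I(-2)*J(8, 8) - 114 = (3*(-2)*(-2 - 2))*(-2) - 114 = (3*(-2)*(-4))*(-2) - 114 = 24*(-2) - 114 = -48 - 114 = -162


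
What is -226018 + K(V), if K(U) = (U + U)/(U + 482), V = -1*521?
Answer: -8813660/39 ≈ -2.2599e+5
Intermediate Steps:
V = -521
K(U) = 2*U/(482 + U) (K(U) = (2*U)/(482 + U) = 2*U/(482 + U))
-226018 + K(V) = -226018 + 2*(-521)/(482 - 521) = -226018 + 2*(-521)/(-39) = -226018 + 2*(-521)*(-1/39) = -226018 + 1042/39 = -8813660/39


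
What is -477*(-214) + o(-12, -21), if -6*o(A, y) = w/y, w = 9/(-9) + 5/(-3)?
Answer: 19292738/189 ≈ 1.0208e+5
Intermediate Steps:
w = -8/3 (w = 9*(-⅑) + 5*(-⅓) = -1 - 5/3 = -8/3 ≈ -2.6667)
o(A, y) = 4/(9*y) (o(A, y) = -(-4)/(9*y) = 4/(9*y))
-477*(-214) + o(-12, -21) = -477*(-214) + (4/9)/(-21) = 102078 + (4/9)*(-1/21) = 102078 - 4/189 = 19292738/189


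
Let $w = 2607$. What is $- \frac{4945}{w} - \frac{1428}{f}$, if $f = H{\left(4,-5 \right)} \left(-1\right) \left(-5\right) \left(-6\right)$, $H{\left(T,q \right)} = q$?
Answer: $- \frac{744091}{65175} \approx -11.417$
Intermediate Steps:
$f = 150$ ($f = - 5 \left(-1\right) \left(-5\right) \left(-6\right) = - 5 \cdot 5 \left(-6\right) = \left(-5\right) \left(-30\right) = 150$)
$- \frac{4945}{w} - \frac{1428}{f} = - \frac{4945}{2607} - \frac{1428}{150} = \left(-4945\right) \frac{1}{2607} - \frac{238}{25} = - \frac{4945}{2607} - \frac{238}{25} = - \frac{744091}{65175}$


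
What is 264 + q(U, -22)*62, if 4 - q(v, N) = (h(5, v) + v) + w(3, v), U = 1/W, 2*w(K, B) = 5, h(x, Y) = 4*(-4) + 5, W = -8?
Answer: 4187/4 ≈ 1046.8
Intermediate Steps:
h(x, Y) = -11 (h(x, Y) = -16 + 5 = -11)
w(K, B) = 5/2 (w(K, B) = (½)*5 = 5/2)
U = -⅛ (U = 1/(-8) = -⅛ ≈ -0.12500)
q(v, N) = 25/2 - v (q(v, N) = 4 - ((-11 + v) + 5/2) = 4 - (-17/2 + v) = 4 + (17/2 - v) = 25/2 - v)
264 + q(U, -22)*62 = 264 + (25/2 - 1*(-⅛))*62 = 264 + (25/2 + ⅛)*62 = 264 + (101/8)*62 = 264 + 3131/4 = 4187/4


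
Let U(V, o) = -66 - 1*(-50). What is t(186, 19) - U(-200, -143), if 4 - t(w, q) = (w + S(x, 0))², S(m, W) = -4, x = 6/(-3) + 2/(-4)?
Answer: -33104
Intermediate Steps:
x = -5/2 (x = 6*(-⅓) + 2*(-¼) = -2 - ½ = -5/2 ≈ -2.5000)
U(V, o) = -16 (U(V, o) = -66 + 50 = -16)
t(w, q) = 4 - (-4 + w)² (t(w, q) = 4 - (w - 4)² = 4 - (-4 + w)²)
t(186, 19) - U(-200, -143) = (4 - (-4 + 186)²) - 1*(-16) = (4 - 1*182²) + 16 = (4 - 1*33124) + 16 = (4 - 33124) + 16 = -33120 + 16 = -33104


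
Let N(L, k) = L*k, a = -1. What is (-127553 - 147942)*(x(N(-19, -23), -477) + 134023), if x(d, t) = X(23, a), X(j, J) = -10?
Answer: -36919911435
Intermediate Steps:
x(d, t) = -10
(-127553 - 147942)*(x(N(-19, -23), -477) + 134023) = (-127553 - 147942)*(-10 + 134023) = -275495*134013 = -36919911435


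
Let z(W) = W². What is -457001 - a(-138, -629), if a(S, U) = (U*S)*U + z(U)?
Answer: 53745816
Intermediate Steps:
a(S, U) = U² + S*U² (a(S, U) = (U*S)*U + U² = (S*U)*U + U² = S*U² + U² = U² + S*U²)
-457001 - a(-138, -629) = -457001 - (-629)²*(1 - 138) = -457001 - 395641*(-137) = -457001 - 1*(-54202817) = -457001 + 54202817 = 53745816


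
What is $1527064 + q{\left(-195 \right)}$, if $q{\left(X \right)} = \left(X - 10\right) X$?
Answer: $1567039$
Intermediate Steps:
$q{\left(X \right)} = X \left(-10 + X\right)$ ($q{\left(X \right)} = \left(-10 + X\right) X = X \left(-10 + X\right)$)
$1527064 + q{\left(-195 \right)} = 1527064 - 195 \left(-10 - 195\right) = 1527064 - -39975 = 1527064 + 39975 = 1567039$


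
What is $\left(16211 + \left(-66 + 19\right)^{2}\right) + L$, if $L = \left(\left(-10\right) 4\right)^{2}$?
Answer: $20020$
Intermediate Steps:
$L = 1600$ ($L = \left(-40\right)^{2} = 1600$)
$\left(16211 + \left(-66 + 19\right)^{2}\right) + L = \left(16211 + \left(-66 + 19\right)^{2}\right) + 1600 = \left(16211 + \left(-47\right)^{2}\right) + 1600 = \left(16211 + 2209\right) + 1600 = 18420 + 1600 = 20020$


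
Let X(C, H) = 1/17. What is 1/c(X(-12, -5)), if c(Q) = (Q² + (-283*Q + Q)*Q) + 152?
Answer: 289/43647 ≈ 0.0066213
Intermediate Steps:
X(C, H) = 1/17
c(Q) = 152 - 281*Q² (c(Q) = (Q² + (-282*Q)*Q) + 152 = (Q² - 282*Q²) + 152 = -281*Q² + 152 = 152 - 281*Q²)
1/c(X(-12, -5)) = 1/(152 - 281*(1/17)²) = 1/(152 - 281*1/289) = 1/(152 - 281/289) = 1/(43647/289) = 289/43647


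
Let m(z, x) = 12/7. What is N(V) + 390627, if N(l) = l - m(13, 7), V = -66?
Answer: 2733915/7 ≈ 3.9056e+5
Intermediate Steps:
m(z, x) = 12/7 (m(z, x) = 12*(⅐) = 12/7)
N(l) = -12/7 + l (N(l) = l - 1*12/7 = l - 12/7 = -12/7 + l)
N(V) + 390627 = (-12/7 - 66) + 390627 = -474/7 + 390627 = 2733915/7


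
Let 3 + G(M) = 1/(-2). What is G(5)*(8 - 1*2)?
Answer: -21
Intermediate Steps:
G(M) = -7/2 (G(M) = -3 + 1/(-2) = -3 - ½ = -7/2)
G(5)*(8 - 1*2) = -7*(8 - 1*2)/2 = -7*(8 - 2)/2 = -7/2*6 = -21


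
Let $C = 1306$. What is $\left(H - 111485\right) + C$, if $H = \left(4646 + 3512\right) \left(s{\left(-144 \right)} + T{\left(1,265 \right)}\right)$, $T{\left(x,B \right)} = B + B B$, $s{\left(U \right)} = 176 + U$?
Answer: $575208297$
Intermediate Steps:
$T{\left(x,B \right)} = B + B^{2}$
$H = 575318476$ ($H = \left(4646 + 3512\right) \left(\left(176 - 144\right) + 265 \left(1 + 265\right)\right) = 8158 \left(32 + 265 \cdot 266\right) = 8158 \left(32 + 70490\right) = 8158 \cdot 70522 = 575318476$)
$\left(H - 111485\right) + C = \left(575318476 - 111485\right) + 1306 = 575206991 + 1306 = 575208297$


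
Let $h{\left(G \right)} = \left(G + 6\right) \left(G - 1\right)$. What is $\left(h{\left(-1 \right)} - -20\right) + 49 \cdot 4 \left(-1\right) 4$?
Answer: $-774$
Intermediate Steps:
$h{\left(G \right)} = \left(-1 + G\right) \left(6 + G\right)$ ($h{\left(G \right)} = \left(6 + G\right) \left(-1 + G\right) = \left(-1 + G\right) \left(6 + G\right)$)
$\left(h{\left(-1 \right)} - -20\right) + 49 \cdot 4 \left(-1\right) 4 = \left(\left(-6 + \left(-1\right)^{2} + 5 \left(-1\right)\right) - -20\right) + 49 \cdot 4 \left(-1\right) 4 = \left(\left(-6 + 1 - 5\right) + 20\right) + 49 \left(\left(-4\right) 4\right) = \left(-10 + 20\right) + 49 \left(-16\right) = 10 - 784 = -774$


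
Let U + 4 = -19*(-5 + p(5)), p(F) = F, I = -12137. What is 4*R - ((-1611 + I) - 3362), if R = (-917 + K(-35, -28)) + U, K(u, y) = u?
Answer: 13286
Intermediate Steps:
U = -4 (U = -4 - 19*(-5 + 5) = -4 - 19*0 = -4 + 0 = -4)
R = -956 (R = (-917 - 35) - 4 = -952 - 4 = -956)
4*R - ((-1611 + I) - 3362) = 4*(-956) - ((-1611 - 12137) - 3362) = -3824 - (-13748 - 3362) = -3824 - 1*(-17110) = -3824 + 17110 = 13286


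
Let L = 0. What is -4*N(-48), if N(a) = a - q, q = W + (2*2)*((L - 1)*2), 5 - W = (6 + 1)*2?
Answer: 124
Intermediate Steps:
W = -9 (W = 5 - (6 + 1)*2 = 5 - 7*2 = 5 - 1*14 = 5 - 14 = -9)
q = -17 (q = -9 + (2*2)*((0 - 1)*2) = -9 + 4*(-1*2) = -9 + 4*(-2) = -9 - 8 = -17)
N(a) = 17 + a (N(a) = a - 1*(-17) = a + 17 = 17 + a)
-4*N(-48) = -4*(17 - 48) = -4*(-31) = 124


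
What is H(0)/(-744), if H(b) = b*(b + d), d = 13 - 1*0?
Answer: 0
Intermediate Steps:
d = 13 (d = 13 + 0 = 13)
H(b) = b*(13 + b) (H(b) = b*(b + 13) = b*(13 + b))
H(0)/(-744) = (0*(13 + 0))/(-744) = (0*13)*(-1/744) = 0*(-1/744) = 0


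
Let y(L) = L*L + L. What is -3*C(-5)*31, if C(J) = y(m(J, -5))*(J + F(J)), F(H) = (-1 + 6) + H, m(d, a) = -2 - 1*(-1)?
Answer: 0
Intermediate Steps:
m(d, a) = -1 (m(d, a) = -2 + 1 = -1)
F(H) = 5 + H
y(L) = L + L**2 (y(L) = L**2 + L = L + L**2)
C(J) = 0 (C(J) = (-(1 - 1))*(J + (5 + J)) = (-1*0)*(5 + 2*J) = 0*(5 + 2*J) = 0)
-3*C(-5)*31 = -3*0*31 = 0*31 = 0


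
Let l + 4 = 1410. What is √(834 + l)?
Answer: 8*√35 ≈ 47.329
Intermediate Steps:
l = 1406 (l = -4 + 1410 = 1406)
√(834 + l) = √(834 + 1406) = √2240 = 8*√35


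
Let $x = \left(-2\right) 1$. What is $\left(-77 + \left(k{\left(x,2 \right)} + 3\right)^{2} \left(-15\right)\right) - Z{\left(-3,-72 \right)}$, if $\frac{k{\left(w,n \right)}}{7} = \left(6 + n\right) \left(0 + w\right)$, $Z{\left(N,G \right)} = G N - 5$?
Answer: $-178503$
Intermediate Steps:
$Z{\left(N,G \right)} = -5 + G N$
$x = -2$
$k{\left(w,n \right)} = 7 w \left(6 + n\right)$ ($k{\left(w,n \right)} = 7 \left(6 + n\right) \left(0 + w\right) = 7 \left(6 + n\right) w = 7 w \left(6 + n\right)$)
$\left(-77 + \left(k{\left(x,2 \right)} + 3\right)^{2} \left(-15\right)\right) - Z{\left(-3,-72 \right)} = \left(-77 + \left(7 \left(-2\right) \left(6 + 2\right) + 3\right)^{2} \left(-15\right)\right) - \left(-5 - -216\right) = \left(-77 + \left(7 \left(-2\right) 8 + 3\right)^{2} \left(-15\right)\right) - \left(-5 + 216\right) = \left(-77 + \left(-112 + 3\right)^{2} \left(-15\right)\right) - 211 = \left(-77 + \left(-109\right)^{2} \left(-15\right)\right) - 211 = \left(-77 + 11881 \left(-15\right)\right) - 211 = \left(-77 - 178215\right) - 211 = -178292 - 211 = -178503$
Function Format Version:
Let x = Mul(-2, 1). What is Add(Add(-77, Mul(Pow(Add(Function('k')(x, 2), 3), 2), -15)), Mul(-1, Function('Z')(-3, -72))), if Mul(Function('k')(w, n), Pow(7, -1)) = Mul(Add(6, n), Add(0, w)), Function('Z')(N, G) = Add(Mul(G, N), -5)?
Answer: -178503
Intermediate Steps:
Function('Z')(N, G) = Add(-5, Mul(G, N))
x = -2
Function('k')(w, n) = Mul(7, w, Add(6, n)) (Function('k')(w, n) = Mul(7, Mul(Add(6, n), Add(0, w))) = Mul(7, Mul(Add(6, n), w)) = Mul(7, Mul(w, Add(6, n))) = Mul(7, w, Add(6, n)))
Add(Add(-77, Mul(Pow(Add(Function('k')(x, 2), 3), 2), -15)), Mul(-1, Function('Z')(-3, -72))) = Add(Add(-77, Mul(Pow(Add(Mul(7, -2, Add(6, 2)), 3), 2), -15)), Mul(-1, Add(-5, Mul(-72, -3)))) = Add(Add(-77, Mul(Pow(Add(Mul(7, -2, 8), 3), 2), -15)), Mul(-1, Add(-5, 216))) = Add(Add(-77, Mul(Pow(Add(-112, 3), 2), -15)), Mul(-1, 211)) = Add(Add(-77, Mul(Pow(-109, 2), -15)), -211) = Add(Add(-77, Mul(11881, -15)), -211) = Add(Add(-77, -178215), -211) = Add(-178292, -211) = -178503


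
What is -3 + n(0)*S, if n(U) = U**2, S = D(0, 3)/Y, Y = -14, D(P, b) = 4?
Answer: -3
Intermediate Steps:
S = -2/7 (S = 4/(-14) = 4*(-1/14) = -2/7 ≈ -0.28571)
-3 + n(0)*S = -3 + 0**2*(-2/7) = -3 + 0*(-2/7) = -3 + 0 = -3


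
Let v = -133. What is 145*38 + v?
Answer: 5377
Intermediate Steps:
145*38 + v = 145*38 - 133 = 5510 - 133 = 5377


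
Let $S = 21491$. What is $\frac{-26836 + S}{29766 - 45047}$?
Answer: $\frac{5345}{15281} \approx 0.34978$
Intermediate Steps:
$\frac{-26836 + S}{29766 - 45047} = \frac{-26836 + 21491}{29766 - 45047} = - \frac{5345}{-15281} = \left(-5345\right) \left(- \frac{1}{15281}\right) = \frac{5345}{15281}$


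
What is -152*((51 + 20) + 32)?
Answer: -15656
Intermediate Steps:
-152*((51 + 20) + 32) = -152*(71 + 32) = -152*103 = -15656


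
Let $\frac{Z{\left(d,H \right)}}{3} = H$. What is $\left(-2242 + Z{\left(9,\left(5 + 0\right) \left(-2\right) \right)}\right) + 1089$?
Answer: $-1183$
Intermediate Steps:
$Z{\left(d,H \right)} = 3 H$
$\left(-2242 + Z{\left(9,\left(5 + 0\right) \left(-2\right) \right)}\right) + 1089 = \left(-2242 + 3 \left(5 + 0\right) \left(-2\right)\right) + 1089 = \left(-2242 + 3 \cdot 5 \left(-2\right)\right) + 1089 = \left(-2242 + 3 \left(-10\right)\right) + 1089 = \left(-2242 - 30\right) + 1089 = -2272 + 1089 = -1183$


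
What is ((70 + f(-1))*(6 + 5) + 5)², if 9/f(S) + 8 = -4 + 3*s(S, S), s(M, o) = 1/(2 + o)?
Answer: 583696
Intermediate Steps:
f(S) = 9/(-12 + 3/(2 + S)) (f(S) = 9/(-8 + (-4 + 3/(2 + S))) = 9/(-12 + 3/(2 + S)))
((70 + f(-1))*(6 + 5) + 5)² = ((70 + 3*(-2 - 1*(-1))/(7 + 4*(-1)))*(6 + 5) + 5)² = ((70 + 3*(-2 + 1)/(7 - 4))*11 + 5)² = ((70 + 3*(-1)/3)*11 + 5)² = ((70 + 3*(⅓)*(-1))*11 + 5)² = ((70 - 1)*11 + 5)² = (69*11 + 5)² = (759 + 5)² = 764² = 583696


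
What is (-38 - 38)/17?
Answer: -76/17 ≈ -4.4706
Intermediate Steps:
(-38 - 38)/17 = -76*1/17 = -76/17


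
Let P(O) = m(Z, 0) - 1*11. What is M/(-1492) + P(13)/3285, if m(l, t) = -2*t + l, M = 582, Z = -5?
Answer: -967871/2450610 ≈ -0.39495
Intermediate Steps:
m(l, t) = l - 2*t
P(O) = -16 (P(O) = (-5 - 2*0) - 1*11 = (-5 + 0) - 11 = -5 - 11 = -16)
M/(-1492) + P(13)/3285 = 582/(-1492) - 16/3285 = 582*(-1/1492) - 16*1/3285 = -291/746 - 16/3285 = -967871/2450610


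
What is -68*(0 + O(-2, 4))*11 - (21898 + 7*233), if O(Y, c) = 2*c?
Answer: -29513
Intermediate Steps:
-68*(0 + O(-2, 4))*11 - (21898 + 7*233) = -68*(0 + 2*4)*11 - (21898 + 7*233) = -68*(0 + 8)*11 - (21898 + 1631) = -544*11 - 1*23529 = -68*88 - 23529 = -5984 - 23529 = -29513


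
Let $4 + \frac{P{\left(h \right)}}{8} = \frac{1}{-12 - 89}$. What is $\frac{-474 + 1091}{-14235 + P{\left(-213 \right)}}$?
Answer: $- \frac{62317}{1440975} \approx -0.043246$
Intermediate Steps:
$P{\left(h \right)} = - \frac{3240}{101}$ ($P{\left(h \right)} = -32 + \frac{8}{-12 - 89} = -32 + \frac{8}{-101} = -32 + 8 \left(- \frac{1}{101}\right) = -32 - \frac{8}{101} = - \frac{3240}{101}$)
$\frac{-474 + 1091}{-14235 + P{\left(-213 \right)}} = \frac{-474 + 1091}{-14235 - \frac{3240}{101}} = \frac{617}{- \frac{1440975}{101}} = 617 \left(- \frac{101}{1440975}\right) = - \frac{62317}{1440975}$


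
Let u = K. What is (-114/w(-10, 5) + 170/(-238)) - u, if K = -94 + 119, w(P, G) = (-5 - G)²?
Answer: -9399/350 ≈ -26.854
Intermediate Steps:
K = 25
u = 25
(-114/w(-10, 5) + 170/(-238)) - u = (-114/(5 + 5)² + 170/(-238)) - 1*25 = (-114/(10²) + 170*(-1/238)) - 25 = (-114/100 - 5/7) - 25 = (-114*1/100 - 5/7) - 25 = (-57/50 - 5/7) - 25 = -649/350 - 25 = -9399/350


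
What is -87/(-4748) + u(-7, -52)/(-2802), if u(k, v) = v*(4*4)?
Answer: 2097055/6651948 ≈ 0.31525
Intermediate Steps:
u(k, v) = 16*v (u(k, v) = v*16 = 16*v)
-87/(-4748) + u(-7, -52)/(-2802) = -87/(-4748) + (16*(-52))/(-2802) = -87*(-1/4748) - 832*(-1/2802) = 87/4748 + 416/1401 = 2097055/6651948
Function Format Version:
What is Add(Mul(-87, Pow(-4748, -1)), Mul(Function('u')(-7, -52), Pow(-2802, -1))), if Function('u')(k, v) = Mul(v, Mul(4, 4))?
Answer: Rational(2097055, 6651948) ≈ 0.31525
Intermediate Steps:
Function('u')(k, v) = Mul(16, v) (Function('u')(k, v) = Mul(v, 16) = Mul(16, v))
Add(Mul(-87, Pow(-4748, -1)), Mul(Function('u')(-7, -52), Pow(-2802, -1))) = Add(Mul(-87, Pow(-4748, -1)), Mul(Mul(16, -52), Pow(-2802, -1))) = Add(Mul(-87, Rational(-1, 4748)), Mul(-832, Rational(-1, 2802))) = Add(Rational(87, 4748), Rational(416, 1401)) = Rational(2097055, 6651948)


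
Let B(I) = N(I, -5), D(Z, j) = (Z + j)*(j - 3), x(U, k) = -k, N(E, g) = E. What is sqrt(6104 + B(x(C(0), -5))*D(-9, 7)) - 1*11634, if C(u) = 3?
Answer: -11634 + 4*sqrt(379) ≈ -11556.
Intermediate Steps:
D(Z, j) = (-3 + j)*(Z + j) (D(Z, j) = (Z + j)*(-3 + j) = (-3 + j)*(Z + j))
B(I) = I
sqrt(6104 + B(x(C(0), -5))*D(-9, 7)) - 1*11634 = sqrt(6104 + (-1*(-5))*(7**2 - 3*(-9) - 3*7 - 9*7)) - 1*11634 = sqrt(6104 + 5*(49 + 27 - 21 - 63)) - 11634 = sqrt(6104 + 5*(-8)) - 11634 = sqrt(6104 - 40) - 11634 = sqrt(6064) - 11634 = 4*sqrt(379) - 11634 = -11634 + 4*sqrt(379)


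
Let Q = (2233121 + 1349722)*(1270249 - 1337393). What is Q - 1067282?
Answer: -240567477674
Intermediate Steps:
Q = -240566410392 (Q = 3582843*(-67144) = -240566410392)
Q - 1067282 = -240566410392 - 1067282 = -240567477674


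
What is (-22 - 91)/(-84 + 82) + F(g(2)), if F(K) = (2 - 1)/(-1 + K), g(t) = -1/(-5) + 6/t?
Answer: 1253/22 ≈ 56.955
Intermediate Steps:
g(t) = ⅕ + 6/t (g(t) = -1*(-⅕) + 6/t = ⅕ + 6/t)
F(K) = 1/(-1 + K)
(-22 - 91)/(-84 + 82) + F(g(2)) = (-22 - 91)/(-84 + 82) + 1/(-1 + (⅕)*(30 + 2)/2) = -113/(-2) + 1/(-1 + (⅕)*(½)*32) = -113*(-½) + 1/(-1 + 16/5) = 113/2 + 1/(11/5) = 113/2 + 5/11 = 1253/22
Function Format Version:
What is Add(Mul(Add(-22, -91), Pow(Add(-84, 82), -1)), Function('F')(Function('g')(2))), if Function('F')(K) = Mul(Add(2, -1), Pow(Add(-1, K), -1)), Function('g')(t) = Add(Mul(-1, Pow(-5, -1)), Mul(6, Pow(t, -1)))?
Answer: Rational(1253, 22) ≈ 56.955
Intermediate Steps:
Function('g')(t) = Add(Rational(1, 5), Mul(6, Pow(t, -1))) (Function('g')(t) = Add(Mul(-1, Rational(-1, 5)), Mul(6, Pow(t, -1))) = Add(Rational(1, 5), Mul(6, Pow(t, -1))))
Function('F')(K) = Pow(Add(-1, K), -1) (Function('F')(K) = Mul(1, Pow(Add(-1, K), -1)) = Pow(Add(-1, K), -1))
Add(Mul(Add(-22, -91), Pow(Add(-84, 82), -1)), Function('F')(Function('g')(2))) = Add(Mul(Add(-22, -91), Pow(Add(-84, 82), -1)), Pow(Add(-1, Mul(Rational(1, 5), Pow(2, -1), Add(30, 2))), -1)) = Add(Mul(-113, Pow(-2, -1)), Pow(Add(-1, Mul(Rational(1, 5), Rational(1, 2), 32)), -1)) = Add(Mul(-113, Rational(-1, 2)), Pow(Add(-1, Rational(16, 5)), -1)) = Add(Rational(113, 2), Pow(Rational(11, 5), -1)) = Add(Rational(113, 2), Rational(5, 11)) = Rational(1253, 22)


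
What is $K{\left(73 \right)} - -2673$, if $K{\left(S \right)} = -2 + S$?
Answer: $2744$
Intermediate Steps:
$K{\left(73 \right)} - -2673 = \left(-2 + 73\right) - -2673 = 71 + 2673 = 2744$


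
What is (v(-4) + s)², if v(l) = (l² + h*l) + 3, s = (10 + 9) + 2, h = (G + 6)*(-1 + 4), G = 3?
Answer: 4624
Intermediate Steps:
h = 27 (h = (3 + 6)*(-1 + 4) = 9*3 = 27)
s = 21 (s = 19 + 2 = 21)
v(l) = 3 + l² + 27*l (v(l) = (l² + 27*l) + 3 = 3 + l² + 27*l)
(v(-4) + s)² = ((3 + (-4)² + 27*(-4)) + 21)² = ((3 + 16 - 108) + 21)² = (-89 + 21)² = (-68)² = 4624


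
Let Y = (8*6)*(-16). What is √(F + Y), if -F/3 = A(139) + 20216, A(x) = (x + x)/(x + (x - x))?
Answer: I*√61422 ≈ 247.83*I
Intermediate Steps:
A(x) = 2 (A(x) = (2*x)/(x + 0) = (2*x)/x = 2)
Y = -768 (Y = 48*(-16) = -768)
F = -60654 (F = -3*(2 + 20216) = -3*20218 = -60654)
√(F + Y) = √(-60654 - 768) = √(-61422) = I*√61422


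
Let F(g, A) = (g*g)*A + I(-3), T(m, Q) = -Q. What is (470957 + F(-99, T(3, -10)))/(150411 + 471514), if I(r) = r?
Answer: 568964/621925 ≈ 0.91484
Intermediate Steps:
F(g, A) = -3 + A*g² (F(g, A) = (g*g)*A - 3 = g²*A - 3 = A*g² - 3 = -3 + A*g²)
(470957 + F(-99, T(3, -10)))/(150411 + 471514) = (470957 + (-3 - 1*(-10)*(-99)²))/(150411 + 471514) = (470957 + (-3 + 10*9801))/621925 = (470957 + (-3 + 98010))*(1/621925) = (470957 + 98007)*(1/621925) = 568964*(1/621925) = 568964/621925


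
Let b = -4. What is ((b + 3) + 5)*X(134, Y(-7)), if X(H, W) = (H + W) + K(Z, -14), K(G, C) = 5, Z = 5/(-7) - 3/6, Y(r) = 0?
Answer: 556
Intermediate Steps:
Z = -17/14 (Z = 5*(-⅐) - 3*⅙ = -5/7 - ½ = -17/14 ≈ -1.2143)
X(H, W) = 5 + H + W (X(H, W) = (H + W) + 5 = 5 + H + W)
((b + 3) + 5)*X(134, Y(-7)) = ((-4 + 3) + 5)*(5 + 134 + 0) = (-1 + 5)*139 = 4*139 = 556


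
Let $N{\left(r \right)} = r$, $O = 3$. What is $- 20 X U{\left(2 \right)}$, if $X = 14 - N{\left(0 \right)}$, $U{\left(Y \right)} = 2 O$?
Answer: $-1680$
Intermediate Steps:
$U{\left(Y \right)} = 6$ ($U{\left(Y \right)} = 2 \cdot 3 = 6$)
$X = 14$ ($X = 14 - 0 = 14 + 0 = 14$)
$- 20 X U{\left(2 \right)} = \left(-20\right) 14 \cdot 6 = \left(-280\right) 6 = -1680$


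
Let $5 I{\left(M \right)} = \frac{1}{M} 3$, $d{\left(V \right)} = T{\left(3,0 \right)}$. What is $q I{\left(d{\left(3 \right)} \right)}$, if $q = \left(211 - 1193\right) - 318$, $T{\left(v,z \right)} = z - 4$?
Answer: $195$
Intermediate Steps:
$T{\left(v,z \right)} = -4 + z$
$d{\left(V \right)} = -4$ ($d{\left(V \right)} = -4 + 0 = -4$)
$I{\left(M \right)} = \frac{3}{5 M}$ ($I{\left(M \right)} = \frac{\frac{1}{M} 3}{5} = \frac{3 \frac{1}{M}}{5} = \frac{3}{5 M}$)
$q = -1300$ ($q = -982 - 318 = -1300$)
$q I{\left(d{\left(3 \right)} \right)} = - 1300 \frac{3}{5 \left(-4\right)} = - 1300 \cdot \frac{3}{5} \left(- \frac{1}{4}\right) = \left(-1300\right) \left(- \frac{3}{20}\right) = 195$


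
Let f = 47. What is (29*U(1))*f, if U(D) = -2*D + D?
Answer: -1363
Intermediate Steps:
U(D) = -D
(29*U(1))*f = (29*(-1*1))*47 = (29*(-1))*47 = -29*47 = -1363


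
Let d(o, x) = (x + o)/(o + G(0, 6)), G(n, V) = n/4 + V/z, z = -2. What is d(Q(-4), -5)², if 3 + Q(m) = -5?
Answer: 169/121 ≈ 1.3967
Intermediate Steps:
Q(m) = -8 (Q(m) = -3 - 5 = -8)
G(n, V) = -V/2 + n/4 (G(n, V) = n/4 + V/(-2) = n*(¼) + V*(-½) = n/4 - V/2 = -V/2 + n/4)
d(o, x) = (o + x)/(-3 + o) (d(o, x) = (x + o)/(o + (-½*6 + (¼)*0)) = (o + x)/(o + (-3 + 0)) = (o + x)/(o - 3) = (o + x)/(-3 + o))
d(Q(-4), -5)² = ((-8 - 5)/(-3 - 8))² = (-13/(-11))² = (-1/11*(-13))² = (13/11)² = 169/121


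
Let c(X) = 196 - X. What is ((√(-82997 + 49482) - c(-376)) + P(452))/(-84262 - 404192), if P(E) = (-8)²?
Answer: 254/244227 - I*√33515/488454 ≈ 0.00104 - 0.0003748*I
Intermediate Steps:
P(E) = 64
((√(-82997 + 49482) - c(-376)) + P(452))/(-84262 - 404192) = ((√(-82997 + 49482) - (196 - 1*(-376))) + 64)/(-84262 - 404192) = ((√(-33515) - (196 + 376)) + 64)/(-488454) = ((I*√33515 - 1*572) + 64)*(-1/488454) = ((I*√33515 - 572) + 64)*(-1/488454) = ((-572 + I*√33515) + 64)*(-1/488454) = (-508 + I*√33515)*(-1/488454) = 254/244227 - I*√33515/488454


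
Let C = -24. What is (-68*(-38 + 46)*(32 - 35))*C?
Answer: -39168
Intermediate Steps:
(-68*(-38 + 46)*(32 - 35))*C = -68*(-38 + 46)*(32 - 35)*(-24) = -544*(-3)*(-24) = -68*(-24)*(-24) = 1632*(-24) = -39168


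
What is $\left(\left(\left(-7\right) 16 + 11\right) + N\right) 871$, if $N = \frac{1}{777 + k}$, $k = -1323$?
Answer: $- \frac{3694849}{42} \approx -87973.0$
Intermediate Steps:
$N = - \frac{1}{546}$ ($N = \frac{1}{777 - 1323} = \frac{1}{-546} = - \frac{1}{546} \approx -0.0018315$)
$\left(\left(\left(-7\right) 16 + 11\right) + N\right) 871 = \left(\left(\left(-7\right) 16 + 11\right) - \frac{1}{546}\right) 871 = \left(\left(-112 + 11\right) - \frac{1}{546}\right) 871 = \left(-101 - \frac{1}{546}\right) 871 = \left(- \frac{55147}{546}\right) 871 = - \frac{3694849}{42}$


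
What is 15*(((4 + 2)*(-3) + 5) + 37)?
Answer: 360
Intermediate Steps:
15*(((4 + 2)*(-3) + 5) + 37) = 15*((6*(-3) + 5) + 37) = 15*((-18 + 5) + 37) = 15*(-13 + 37) = 15*24 = 360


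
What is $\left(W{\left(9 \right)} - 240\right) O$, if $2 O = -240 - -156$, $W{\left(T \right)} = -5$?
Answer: $10290$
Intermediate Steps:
$O = -42$ ($O = \frac{-240 - -156}{2} = \frac{-240 + 156}{2} = \frac{1}{2} \left(-84\right) = -42$)
$\left(W{\left(9 \right)} - 240\right) O = \left(-5 - 240\right) \left(-42\right) = \left(-245\right) \left(-42\right) = 10290$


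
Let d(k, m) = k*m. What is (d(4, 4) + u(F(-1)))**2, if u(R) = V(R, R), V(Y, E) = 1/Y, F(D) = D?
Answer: 225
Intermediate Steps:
u(R) = 1/R
(d(4, 4) + u(F(-1)))**2 = (4*4 + 1/(-1))**2 = (16 - 1)**2 = 15**2 = 225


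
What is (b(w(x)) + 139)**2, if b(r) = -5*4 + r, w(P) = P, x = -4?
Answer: 13225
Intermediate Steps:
b(r) = -20 + r
(b(w(x)) + 139)**2 = ((-20 - 4) + 139)**2 = (-24 + 139)**2 = 115**2 = 13225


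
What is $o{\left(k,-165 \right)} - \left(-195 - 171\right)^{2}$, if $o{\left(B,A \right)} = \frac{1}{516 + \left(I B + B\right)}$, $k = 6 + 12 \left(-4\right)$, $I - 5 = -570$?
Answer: $- \frac{3242271023}{24204} \approx -1.3396 \cdot 10^{5}$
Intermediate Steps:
$I = -565$ ($I = 5 - 570 = -565$)
$k = -42$ ($k = 6 - 48 = -42$)
$o{\left(B,A \right)} = \frac{1}{516 - 564 B}$ ($o{\left(B,A \right)} = \frac{1}{516 + \left(- 565 B + B\right)} = \frac{1}{516 - 564 B}$)
$o{\left(k,-165 \right)} - \left(-195 - 171\right)^{2} = \frac{1}{12 \left(43 - -1974\right)} - \left(-195 - 171\right)^{2} = \frac{1}{12 \left(43 + 1974\right)} - \left(-366\right)^{2} = \frac{1}{12 \cdot 2017} - 133956 = \frac{1}{12} \cdot \frac{1}{2017} - 133956 = \frac{1}{24204} - 133956 = - \frac{3242271023}{24204}$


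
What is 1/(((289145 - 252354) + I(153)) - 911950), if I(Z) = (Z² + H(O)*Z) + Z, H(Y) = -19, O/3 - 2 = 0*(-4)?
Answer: -1/854504 ≈ -1.1703e-6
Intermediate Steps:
O = 6 (O = 6 + 3*(0*(-4)) = 6 + 3*0 = 6 + 0 = 6)
I(Z) = Z² - 18*Z (I(Z) = (Z² - 19*Z) + Z = Z² - 18*Z)
1/(((289145 - 252354) + I(153)) - 911950) = 1/(((289145 - 252354) + 153*(-18 + 153)) - 911950) = 1/((36791 + 153*135) - 911950) = 1/((36791 + 20655) - 911950) = 1/(57446 - 911950) = 1/(-854504) = -1/854504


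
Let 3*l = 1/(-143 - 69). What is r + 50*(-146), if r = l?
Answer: -4642801/636 ≈ -7300.0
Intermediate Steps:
l = -1/636 (l = 1/(3*(-143 - 69)) = (1/3)/(-212) = (1/3)*(-1/212) = -1/636 ≈ -0.0015723)
r = -1/636 ≈ -0.0015723
r + 50*(-146) = -1/636 + 50*(-146) = -1/636 - 7300 = -4642801/636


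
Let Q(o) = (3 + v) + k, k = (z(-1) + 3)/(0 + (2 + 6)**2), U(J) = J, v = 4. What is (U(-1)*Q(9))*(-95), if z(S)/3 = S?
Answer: 665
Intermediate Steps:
z(S) = 3*S
k = 0 (k = (3*(-1) + 3)/(0 + (2 + 6)**2) = (-3 + 3)/(0 + 8**2) = 0/(0 + 64) = 0/64 = 0*(1/64) = 0)
Q(o) = 7 (Q(o) = (3 + 4) + 0 = 7 + 0 = 7)
(U(-1)*Q(9))*(-95) = -1*7*(-95) = -7*(-95) = 665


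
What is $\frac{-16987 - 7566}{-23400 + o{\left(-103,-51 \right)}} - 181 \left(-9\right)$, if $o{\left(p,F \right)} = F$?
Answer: $\frac{38226232}{23451} \approx 1630.0$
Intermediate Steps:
$\frac{-16987 - 7566}{-23400 + o{\left(-103,-51 \right)}} - 181 \left(-9\right) = \frac{-16987 - 7566}{-23400 - 51} - 181 \left(-9\right) = - \frac{24553}{-23451} - -1629 = \left(-24553\right) \left(- \frac{1}{23451}\right) + 1629 = \frac{24553}{23451} + 1629 = \frac{38226232}{23451}$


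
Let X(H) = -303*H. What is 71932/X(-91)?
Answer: 10276/3939 ≈ 2.6088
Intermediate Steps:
71932/X(-91) = 71932/((-303*(-91))) = 71932/27573 = 71932*(1/27573) = 10276/3939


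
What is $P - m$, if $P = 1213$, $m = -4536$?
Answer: $5749$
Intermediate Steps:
$P - m = 1213 - -4536 = 1213 + 4536 = 5749$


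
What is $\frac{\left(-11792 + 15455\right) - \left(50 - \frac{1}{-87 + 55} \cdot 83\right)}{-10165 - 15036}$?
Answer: $- \frac{10503}{73312} \approx -0.14326$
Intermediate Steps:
$\frac{\left(-11792 + 15455\right) - \left(50 - \frac{1}{-87 + 55} \cdot 83\right)}{-10165 - 15036} = \frac{3663 - \left(50 - \frac{1}{-32} \cdot 83\right)}{-25201} = \left(3663 - \frac{1683}{32}\right) \left(- \frac{1}{25201}\right) = \frac{115533}{32} \left(- \frac{1}{25201}\right) = - \frac{10503}{73312}$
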